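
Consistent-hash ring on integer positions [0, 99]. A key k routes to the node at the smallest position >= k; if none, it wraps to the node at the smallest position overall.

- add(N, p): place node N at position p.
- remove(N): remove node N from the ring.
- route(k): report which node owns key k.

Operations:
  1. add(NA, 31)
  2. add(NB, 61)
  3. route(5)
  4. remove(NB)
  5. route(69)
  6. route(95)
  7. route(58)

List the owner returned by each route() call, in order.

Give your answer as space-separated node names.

Op 1: add NA@31 -> ring=[31:NA]
Op 2: add NB@61 -> ring=[31:NA,61:NB]
Op 3: route key 5: smallest pos >= 5 is 31 -> NA
Op 4: remove NB -> ring=[31:NA]
Op 5: route key 69: none >= 69, wrap to smallest pos 31 -> NA
Op 6: route key 95: none >= 95, wrap to smallest pos 31 -> NA
Op 7: route key 58: none >= 58, wrap to smallest pos 31 -> NA

Answer: NA NA NA NA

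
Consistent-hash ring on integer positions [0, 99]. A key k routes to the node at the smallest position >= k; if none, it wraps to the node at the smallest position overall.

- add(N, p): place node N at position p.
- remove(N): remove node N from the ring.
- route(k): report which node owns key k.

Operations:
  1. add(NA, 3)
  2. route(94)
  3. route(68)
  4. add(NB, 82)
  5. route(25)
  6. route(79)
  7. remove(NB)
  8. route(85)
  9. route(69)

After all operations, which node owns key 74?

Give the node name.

Answer: NA

Derivation:
Op 1: add NA@3 -> ring=[3:NA]
Op 2: route key 94: none >= 94, wrap to smallest pos 3 -> NA
Op 3: route key 68: none >= 68, wrap to smallest pos 3 -> NA
Op 4: add NB@82 -> ring=[3:NA,82:NB]
Op 5: route key 25: smallest pos >= 25 is 82 -> NB
Op 6: route key 79: smallest pos >= 79 is 82 -> NB
Op 7: remove NB -> ring=[3:NA]
Op 8: route key 85: none >= 85, wrap to smallest pos 3 -> NA
Op 9: route key 69: none >= 69, wrap to smallest pos 3 -> NA
Final route key 74: none >= 74, wrap to smallest pos 3 -> NA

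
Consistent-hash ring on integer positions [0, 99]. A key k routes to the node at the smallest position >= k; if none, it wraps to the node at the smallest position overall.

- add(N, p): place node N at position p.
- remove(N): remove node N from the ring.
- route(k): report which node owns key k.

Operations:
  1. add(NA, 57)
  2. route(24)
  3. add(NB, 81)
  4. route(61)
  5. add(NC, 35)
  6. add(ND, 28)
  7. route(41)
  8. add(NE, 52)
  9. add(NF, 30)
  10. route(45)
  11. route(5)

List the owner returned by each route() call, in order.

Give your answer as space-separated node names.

Answer: NA NB NA NE ND

Derivation:
Op 1: add NA@57 -> ring=[57:NA]
Op 2: route key 24: smallest pos >= 24 is 57 -> NA
Op 3: add NB@81 -> ring=[57:NA,81:NB]
Op 4: route key 61: smallest pos >= 61 is 81 -> NB
Op 5: add NC@35 -> ring=[35:NC,57:NA,81:NB]
Op 6: add ND@28 -> ring=[28:ND,35:NC,57:NA,81:NB]
Op 7: route key 41: smallest pos >= 41 is 57 -> NA
Op 8: add NE@52 -> ring=[28:ND,35:NC,52:NE,57:NA,81:NB]
Op 9: add NF@30 -> ring=[28:ND,30:NF,35:NC,52:NE,57:NA,81:NB]
Op 10: route key 45: smallest pos >= 45 is 52 -> NE
Op 11: route key 5: smallest pos >= 5 is 28 -> ND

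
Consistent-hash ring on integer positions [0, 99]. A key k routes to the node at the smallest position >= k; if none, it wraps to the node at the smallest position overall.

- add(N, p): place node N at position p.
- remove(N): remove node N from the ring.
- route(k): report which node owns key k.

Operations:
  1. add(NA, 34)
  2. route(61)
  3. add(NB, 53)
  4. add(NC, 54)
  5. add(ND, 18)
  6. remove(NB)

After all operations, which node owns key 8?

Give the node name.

Op 1: add NA@34 -> ring=[34:NA]
Op 2: route key 61: none >= 61, wrap to smallest pos 34 -> NA
Op 3: add NB@53 -> ring=[34:NA,53:NB]
Op 4: add NC@54 -> ring=[34:NA,53:NB,54:NC]
Op 5: add ND@18 -> ring=[18:ND,34:NA,53:NB,54:NC]
Op 6: remove NB -> ring=[18:ND,34:NA,54:NC]
Final route key 8: smallest pos >= 8 is 18 -> ND

Answer: ND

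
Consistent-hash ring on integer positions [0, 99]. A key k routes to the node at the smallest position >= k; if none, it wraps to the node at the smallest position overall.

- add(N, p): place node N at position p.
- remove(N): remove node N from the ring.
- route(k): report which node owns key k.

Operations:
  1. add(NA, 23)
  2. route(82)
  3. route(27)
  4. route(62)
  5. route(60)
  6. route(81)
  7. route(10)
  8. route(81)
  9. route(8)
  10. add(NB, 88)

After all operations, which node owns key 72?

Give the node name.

Op 1: add NA@23 -> ring=[23:NA]
Op 2: route key 82: none >= 82, wrap to smallest pos 23 -> NA
Op 3: route key 27: none >= 27, wrap to smallest pos 23 -> NA
Op 4: route key 62: none >= 62, wrap to smallest pos 23 -> NA
Op 5: route key 60: none >= 60, wrap to smallest pos 23 -> NA
Op 6: route key 81: none >= 81, wrap to smallest pos 23 -> NA
Op 7: route key 10: smallest pos >= 10 is 23 -> NA
Op 8: route key 81: none >= 81, wrap to smallest pos 23 -> NA
Op 9: route key 8: smallest pos >= 8 is 23 -> NA
Op 10: add NB@88 -> ring=[23:NA,88:NB]
Final route key 72: smallest pos >= 72 is 88 -> NB

Answer: NB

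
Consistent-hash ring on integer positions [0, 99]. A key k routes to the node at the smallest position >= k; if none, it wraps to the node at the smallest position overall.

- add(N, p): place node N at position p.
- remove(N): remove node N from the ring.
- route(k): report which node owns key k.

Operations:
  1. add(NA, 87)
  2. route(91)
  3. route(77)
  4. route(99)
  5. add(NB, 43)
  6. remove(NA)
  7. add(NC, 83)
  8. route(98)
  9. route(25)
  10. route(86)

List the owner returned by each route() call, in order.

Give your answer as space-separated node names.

Op 1: add NA@87 -> ring=[87:NA]
Op 2: route key 91: none >= 91, wrap to smallest pos 87 -> NA
Op 3: route key 77: smallest pos >= 77 is 87 -> NA
Op 4: route key 99: none >= 99, wrap to smallest pos 87 -> NA
Op 5: add NB@43 -> ring=[43:NB,87:NA]
Op 6: remove NA -> ring=[43:NB]
Op 7: add NC@83 -> ring=[43:NB,83:NC]
Op 8: route key 98: none >= 98, wrap to smallest pos 43 -> NB
Op 9: route key 25: smallest pos >= 25 is 43 -> NB
Op 10: route key 86: none >= 86, wrap to smallest pos 43 -> NB

Answer: NA NA NA NB NB NB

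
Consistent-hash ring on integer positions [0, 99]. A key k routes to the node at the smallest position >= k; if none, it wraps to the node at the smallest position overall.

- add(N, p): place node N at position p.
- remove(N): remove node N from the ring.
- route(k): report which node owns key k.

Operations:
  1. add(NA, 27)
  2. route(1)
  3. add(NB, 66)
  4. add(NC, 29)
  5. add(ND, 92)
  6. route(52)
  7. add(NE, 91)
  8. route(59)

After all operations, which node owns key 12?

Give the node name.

Answer: NA

Derivation:
Op 1: add NA@27 -> ring=[27:NA]
Op 2: route key 1: smallest pos >= 1 is 27 -> NA
Op 3: add NB@66 -> ring=[27:NA,66:NB]
Op 4: add NC@29 -> ring=[27:NA,29:NC,66:NB]
Op 5: add ND@92 -> ring=[27:NA,29:NC,66:NB,92:ND]
Op 6: route key 52: smallest pos >= 52 is 66 -> NB
Op 7: add NE@91 -> ring=[27:NA,29:NC,66:NB,91:NE,92:ND]
Op 8: route key 59: smallest pos >= 59 is 66 -> NB
Final route key 12: smallest pos >= 12 is 27 -> NA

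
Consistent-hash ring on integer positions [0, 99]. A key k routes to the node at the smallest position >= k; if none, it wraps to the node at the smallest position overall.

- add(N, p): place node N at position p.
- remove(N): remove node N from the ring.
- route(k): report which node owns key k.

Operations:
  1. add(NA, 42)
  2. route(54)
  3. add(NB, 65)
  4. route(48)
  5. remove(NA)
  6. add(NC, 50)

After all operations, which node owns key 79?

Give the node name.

Answer: NC

Derivation:
Op 1: add NA@42 -> ring=[42:NA]
Op 2: route key 54: none >= 54, wrap to smallest pos 42 -> NA
Op 3: add NB@65 -> ring=[42:NA,65:NB]
Op 4: route key 48: smallest pos >= 48 is 65 -> NB
Op 5: remove NA -> ring=[65:NB]
Op 6: add NC@50 -> ring=[50:NC,65:NB]
Final route key 79: none >= 79, wrap to smallest pos 50 -> NC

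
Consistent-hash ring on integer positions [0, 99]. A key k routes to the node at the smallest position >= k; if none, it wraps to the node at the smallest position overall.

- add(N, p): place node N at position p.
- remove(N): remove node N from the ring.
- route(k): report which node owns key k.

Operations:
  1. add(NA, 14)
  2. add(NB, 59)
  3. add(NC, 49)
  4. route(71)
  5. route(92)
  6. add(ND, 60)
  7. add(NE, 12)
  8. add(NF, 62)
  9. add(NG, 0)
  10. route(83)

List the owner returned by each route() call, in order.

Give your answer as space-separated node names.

Answer: NA NA NG

Derivation:
Op 1: add NA@14 -> ring=[14:NA]
Op 2: add NB@59 -> ring=[14:NA,59:NB]
Op 3: add NC@49 -> ring=[14:NA,49:NC,59:NB]
Op 4: route key 71: none >= 71, wrap to smallest pos 14 -> NA
Op 5: route key 92: none >= 92, wrap to smallest pos 14 -> NA
Op 6: add ND@60 -> ring=[14:NA,49:NC,59:NB,60:ND]
Op 7: add NE@12 -> ring=[12:NE,14:NA,49:NC,59:NB,60:ND]
Op 8: add NF@62 -> ring=[12:NE,14:NA,49:NC,59:NB,60:ND,62:NF]
Op 9: add NG@0 -> ring=[0:NG,12:NE,14:NA,49:NC,59:NB,60:ND,62:NF]
Op 10: route key 83: none >= 83, wrap to smallest pos 0 -> NG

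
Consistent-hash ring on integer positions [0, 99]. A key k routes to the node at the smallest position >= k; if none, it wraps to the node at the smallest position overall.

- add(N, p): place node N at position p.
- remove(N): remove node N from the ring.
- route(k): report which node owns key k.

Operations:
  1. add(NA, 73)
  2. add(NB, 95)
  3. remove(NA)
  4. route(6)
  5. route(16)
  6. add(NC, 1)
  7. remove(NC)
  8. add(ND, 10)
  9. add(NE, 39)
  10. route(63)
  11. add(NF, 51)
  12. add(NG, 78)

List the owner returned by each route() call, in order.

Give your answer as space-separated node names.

Op 1: add NA@73 -> ring=[73:NA]
Op 2: add NB@95 -> ring=[73:NA,95:NB]
Op 3: remove NA -> ring=[95:NB]
Op 4: route key 6: smallest pos >= 6 is 95 -> NB
Op 5: route key 16: smallest pos >= 16 is 95 -> NB
Op 6: add NC@1 -> ring=[1:NC,95:NB]
Op 7: remove NC -> ring=[95:NB]
Op 8: add ND@10 -> ring=[10:ND,95:NB]
Op 9: add NE@39 -> ring=[10:ND,39:NE,95:NB]
Op 10: route key 63: smallest pos >= 63 is 95 -> NB
Op 11: add NF@51 -> ring=[10:ND,39:NE,51:NF,95:NB]
Op 12: add NG@78 -> ring=[10:ND,39:NE,51:NF,78:NG,95:NB]

Answer: NB NB NB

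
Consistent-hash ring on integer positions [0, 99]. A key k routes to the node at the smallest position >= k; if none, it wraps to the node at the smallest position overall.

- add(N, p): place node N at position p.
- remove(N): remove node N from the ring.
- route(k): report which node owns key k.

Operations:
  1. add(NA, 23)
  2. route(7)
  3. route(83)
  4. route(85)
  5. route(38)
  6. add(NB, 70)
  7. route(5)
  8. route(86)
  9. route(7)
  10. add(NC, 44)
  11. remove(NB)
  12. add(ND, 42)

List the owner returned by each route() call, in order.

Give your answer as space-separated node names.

Answer: NA NA NA NA NA NA NA

Derivation:
Op 1: add NA@23 -> ring=[23:NA]
Op 2: route key 7: smallest pos >= 7 is 23 -> NA
Op 3: route key 83: none >= 83, wrap to smallest pos 23 -> NA
Op 4: route key 85: none >= 85, wrap to smallest pos 23 -> NA
Op 5: route key 38: none >= 38, wrap to smallest pos 23 -> NA
Op 6: add NB@70 -> ring=[23:NA,70:NB]
Op 7: route key 5: smallest pos >= 5 is 23 -> NA
Op 8: route key 86: none >= 86, wrap to smallest pos 23 -> NA
Op 9: route key 7: smallest pos >= 7 is 23 -> NA
Op 10: add NC@44 -> ring=[23:NA,44:NC,70:NB]
Op 11: remove NB -> ring=[23:NA,44:NC]
Op 12: add ND@42 -> ring=[23:NA,42:ND,44:NC]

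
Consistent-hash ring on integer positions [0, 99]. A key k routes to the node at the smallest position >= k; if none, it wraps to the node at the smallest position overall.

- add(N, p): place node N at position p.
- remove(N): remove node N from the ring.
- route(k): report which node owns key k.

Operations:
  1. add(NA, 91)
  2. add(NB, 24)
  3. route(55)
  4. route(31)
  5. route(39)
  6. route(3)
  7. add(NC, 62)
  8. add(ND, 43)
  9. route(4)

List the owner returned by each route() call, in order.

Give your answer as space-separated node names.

Op 1: add NA@91 -> ring=[91:NA]
Op 2: add NB@24 -> ring=[24:NB,91:NA]
Op 3: route key 55: smallest pos >= 55 is 91 -> NA
Op 4: route key 31: smallest pos >= 31 is 91 -> NA
Op 5: route key 39: smallest pos >= 39 is 91 -> NA
Op 6: route key 3: smallest pos >= 3 is 24 -> NB
Op 7: add NC@62 -> ring=[24:NB,62:NC,91:NA]
Op 8: add ND@43 -> ring=[24:NB,43:ND,62:NC,91:NA]
Op 9: route key 4: smallest pos >= 4 is 24 -> NB

Answer: NA NA NA NB NB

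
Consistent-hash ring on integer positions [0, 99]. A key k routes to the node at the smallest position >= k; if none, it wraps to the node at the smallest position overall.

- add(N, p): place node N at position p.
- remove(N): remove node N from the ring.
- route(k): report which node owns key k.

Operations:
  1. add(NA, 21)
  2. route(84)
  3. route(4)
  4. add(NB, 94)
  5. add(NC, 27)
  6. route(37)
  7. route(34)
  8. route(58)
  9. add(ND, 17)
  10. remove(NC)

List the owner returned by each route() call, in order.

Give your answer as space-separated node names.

Op 1: add NA@21 -> ring=[21:NA]
Op 2: route key 84: none >= 84, wrap to smallest pos 21 -> NA
Op 3: route key 4: smallest pos >= 4 is 21 -> NA
Op 4: add NB@94 -> ring=[21:NA,94:NB]
Op 5: add NC@27 -> ring=[21:NA,27:NC,94:NB]
Op 6: route key 37: smallest pos >= 37 is 94 -> NB
Op 7: route key 34: smallest pos >= 34 is 94 -> NB
Op 8: route key 58: smallest pos >= 58 is 94 -> NB
Op 9: add ND@17 -> ring=[17:ND,21:NA,27:NC,94:NB]
Op 10: remove NC -> ring=[17:ND,21:NA,94:NB]

Answer: NA NA NB NB NB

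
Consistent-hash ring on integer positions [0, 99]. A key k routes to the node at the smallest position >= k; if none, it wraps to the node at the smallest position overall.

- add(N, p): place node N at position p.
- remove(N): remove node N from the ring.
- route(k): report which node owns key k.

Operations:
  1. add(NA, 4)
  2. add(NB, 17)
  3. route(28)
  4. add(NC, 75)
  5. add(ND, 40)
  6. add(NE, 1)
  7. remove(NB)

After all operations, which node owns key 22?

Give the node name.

Op 1: add NA@4 -> ring=[4:NA]
Op 2: add NB@17 -> ring=[4:NA,17:NB]
Op 3: route key 28: none >= 28, wrap to smallest pos 4 -> NA
Op 4: add NC@75 -> ring=[4:NA,17:NB,75:NC]
Op 5: add ND@40 -> ring=[4:NA,17:NB,40:ND,75:NC]
Op 6: add NE@1 -> ring=[1:NE,4:NA,17:NB,40:ND,75:NC]
Op 7: remove NB -> ring=[1:NE,4:NA,40:ND,75:NC]
Final route key 22: smallest pos >= 22 is 40 -> ND

Answer: ND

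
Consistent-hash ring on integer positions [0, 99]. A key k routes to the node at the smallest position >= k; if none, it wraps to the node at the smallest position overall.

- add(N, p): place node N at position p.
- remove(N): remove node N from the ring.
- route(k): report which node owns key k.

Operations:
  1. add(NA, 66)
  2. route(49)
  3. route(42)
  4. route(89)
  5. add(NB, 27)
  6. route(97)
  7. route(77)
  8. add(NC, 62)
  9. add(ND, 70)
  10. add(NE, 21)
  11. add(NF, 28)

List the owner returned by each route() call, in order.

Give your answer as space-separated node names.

Answer: NA NA NA NB NB

Derivation:
Op 1: add NA@66 -> ring=[66:NA]
Op 2: route key 49: smallest pos >= 49 is 66 -> NA
Op 3: route key 42: smallest pos >= 42 is 66 -> NA
Op 4: route key 89: none >= 89, wrap to smallest pos 66 -> NA
Op 5: add NB@27 -> ring=[27:NB,66:NA]
Op 6: route key 97: none >= 97, wrap to smallest pos 27 -> NB
Op 7: route key 77: none >= 77, wrap to smallest pos 27 -> NB
Op 8: add NC@62 -> ring=[27:NB,62:NC,66:NA]
Op 9: add ND@70 -> ring=[27:NB,62:NC,66:NA,70:ND]
Op 10: add NE@21 -> ring=[21:NE,27:NB,62:NC,66:NA,70:ND]
Op 11: add NF@28 -> ring=[21:NE,27:NB,28:NF,62:NC,66:NA,70:ND]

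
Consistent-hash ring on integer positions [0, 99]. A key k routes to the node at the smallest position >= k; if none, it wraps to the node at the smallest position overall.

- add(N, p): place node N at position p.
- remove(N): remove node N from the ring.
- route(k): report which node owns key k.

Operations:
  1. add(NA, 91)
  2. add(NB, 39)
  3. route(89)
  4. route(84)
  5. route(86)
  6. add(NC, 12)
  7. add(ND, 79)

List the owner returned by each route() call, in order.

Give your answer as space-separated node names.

Answer: NA NA NA

Derivation:
Op 1: add NA@91 -> ring=[91:NA]
Op 2: add NB@39 -> ring=[39:NB,91:NA]
Op 3: route key 89: smallest pos >= 89 is 91 -> NA
Op 4: route key 84: smallest pos >= 84 is 91 -> NA
Op 5: route key 86: smallest pos >= 86 is 91 -> NA
Op 6: add NC@12 -> ring=[12:NC,39:NB,91:NA]
Op 7: add ND@79 -> ring=[12:NC,39:NB,79:ND,91:NA]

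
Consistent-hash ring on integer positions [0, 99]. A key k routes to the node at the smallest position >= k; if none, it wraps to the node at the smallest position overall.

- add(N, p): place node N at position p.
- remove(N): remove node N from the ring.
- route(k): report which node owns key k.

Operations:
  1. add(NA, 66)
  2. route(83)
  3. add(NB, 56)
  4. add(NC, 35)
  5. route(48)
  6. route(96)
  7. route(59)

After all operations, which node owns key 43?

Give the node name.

Answer: NB

Derivation:
Op 1: add NA@66 -> ring=[66:NA]
Op 2: route key 83: none >= 83, wrap to smallest pos 66 -> NA
Op 3: add NB@56 -> ring=[56:NB,66:NA]
Op 4: add NC@35 -> ring=[35:NC,56:NB,66:NA]
Op 5: route key 48: smallest pos >= 48 is 56 -> NB
Op 6: route key 96: none >= 96, wrap to smallest pos 35 -> NC
Op 7: route key 59: smallest pos >= 59 is 66 -> NA
Final route key 43: smallest pos >= 43 is 56 -> NB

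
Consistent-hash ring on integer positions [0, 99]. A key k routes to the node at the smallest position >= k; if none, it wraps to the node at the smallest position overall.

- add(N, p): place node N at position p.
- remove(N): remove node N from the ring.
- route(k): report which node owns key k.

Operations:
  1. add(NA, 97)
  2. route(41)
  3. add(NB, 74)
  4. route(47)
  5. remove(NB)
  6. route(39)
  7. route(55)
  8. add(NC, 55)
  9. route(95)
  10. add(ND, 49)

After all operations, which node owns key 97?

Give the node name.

Answer: NA

Derivation:
Op 1: add NA@97 -> ring=[97:NA]
Op 2: route key 41: smallest pos >= 41 is 97 -> NA
Op 3: add NB@74 -> ring=[74:NB,97:NA]
Op 4: route key 47: smallest pos >= 47 is 74 -> NB
Op 5: remove NB -> ring=[97:NA]
Op 6: route key 39: smallest pos >= 39 is 97 -> NA
Op 7: route key 55: smallest pos >= 55 is 97 -> NA
Op 8: add NC@55 -> ring=[55:NC,97:NA]
Op 9: route key 95: smallest pos >= 95 is 97 -> NA
Op 10: add ND@49 -> ring=[49:ND,55:NC,97:NA]
Final route key 97: smallest pos >= 97 is 97 -> NA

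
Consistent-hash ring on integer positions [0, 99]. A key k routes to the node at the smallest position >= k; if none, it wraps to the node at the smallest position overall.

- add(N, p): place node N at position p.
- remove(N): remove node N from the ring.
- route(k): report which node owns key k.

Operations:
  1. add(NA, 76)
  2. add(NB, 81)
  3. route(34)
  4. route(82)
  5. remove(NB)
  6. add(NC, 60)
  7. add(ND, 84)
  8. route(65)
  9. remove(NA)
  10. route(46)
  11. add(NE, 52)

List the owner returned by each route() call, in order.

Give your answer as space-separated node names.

Op 1: add NA@76 -> ring=[76:NA]
Op 2: add NB@81 -> ring=[76:NA,81:NB]
Op 3: route key 34: smallest pos >= 34 is 76 -> NA
Op 4: route key 82: none >= 82, wrap to smallest pos 76 -> NA
Op 5: remove NB -> ring=[76:NA]
Op 6: add NC@60 -> ring=[60:NC,76:NA]
Op 7: add ND@84 -> ring=[60:NC,76:NA,84:ND]
Op 8: route key 65: smallest pos >= 65 is 76 -> NA
Op 9: remove NA -> ring=[60:NC,84:ND]
Op 10: route key 46: smallest pos >= 46 is 60 -> NC
Op 11: add NE@52 -> ring=[52:NE,60:NC,84:ND]

Answer: NA NA NA NC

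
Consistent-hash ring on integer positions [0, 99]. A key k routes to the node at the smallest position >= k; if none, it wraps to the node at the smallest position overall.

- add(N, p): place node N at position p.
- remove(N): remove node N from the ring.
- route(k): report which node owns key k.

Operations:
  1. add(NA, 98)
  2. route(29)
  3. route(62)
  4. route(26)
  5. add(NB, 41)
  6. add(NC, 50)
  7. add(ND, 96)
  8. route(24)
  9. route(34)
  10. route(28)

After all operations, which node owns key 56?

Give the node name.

Answer: ND

Derivation:
Op 1: add NA@98 -> ring=[98:NA]
Op 2: route key 29: smallest pos >= 29 is 98 -> NA
Op 3: route key 62: smallest pos >= 62 is 98 -> NA
Op 4: route key 26: smallest pos >= 26 is 98 -> NA
Op 5: add NB@41 -> ring=[41:NB,98:NA]
Op 6: add NC@50 -> ring=[41:NB,50:NC,98:NA]
Op 7: add ND@96 -> ring=[41:NB,50:NC,96:ND,98:NA]
Op 8: route key 24: smallest pos >= 24 is 41 -> NB
Op 9: route key 34: smallest pos >= 34 is 41 -> NB
Op 10: route key 28: smallest pos >= 28 is 41 -> NB
Final route key 56: smallest pos >= 56 is 96 -> ND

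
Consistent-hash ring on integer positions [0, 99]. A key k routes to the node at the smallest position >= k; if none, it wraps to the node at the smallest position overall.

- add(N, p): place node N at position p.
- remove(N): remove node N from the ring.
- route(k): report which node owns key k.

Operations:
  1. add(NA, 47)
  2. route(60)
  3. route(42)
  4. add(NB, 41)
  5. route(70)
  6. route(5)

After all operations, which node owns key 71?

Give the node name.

Answer: NB

Derivation:
Op 1: add NA@47 -> ring=[47:NA]
Op 2: route key 60: none >= 60, wrap to smallest pos 47 -> NA
Op 3: route key 42: smallest pos >= 42 is 47 -> NA
Op 4: add NB@41 -> ring=[41:NB,47:NA]
Op 5: route key 70: none >= 70, wrap to smallest pos 41 -> NB
Op 6: route key 5: smallest pos >= 5 is 41 -> NB
Final route key 71: none >= 71, wrap to smallest pos 41 -> NB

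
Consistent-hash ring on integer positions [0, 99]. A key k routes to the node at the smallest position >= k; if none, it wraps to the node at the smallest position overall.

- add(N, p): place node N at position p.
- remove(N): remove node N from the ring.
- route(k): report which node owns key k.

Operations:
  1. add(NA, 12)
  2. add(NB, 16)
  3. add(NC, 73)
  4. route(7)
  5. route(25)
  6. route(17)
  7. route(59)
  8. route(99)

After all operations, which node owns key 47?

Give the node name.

Answer: NC

Derivation:
Op 1: add NA@12 -> ring=[12:NA]
Op 2: add NB@16 -> ring=[12:NA,16:NB]
Op 3: add NC@73 -> ring=[12:NA,16:NB,73:NC]
Op 4: route key 7: smallest pos >= 7 is 12 -> NA
Op 5: route key 25: smallest pos >= 25 is 73 -> NC
Op 6: route key 17: smallest pos >= 17 is 73 -> NC
Op 7: route key 59: smallest pos >= 59 is 73 -> NC
Op 8: route key 99: none >= 99, wrap to smallest pos 12 -> NA
Final route key 47: smallest pos >= 47 is 73 -> NC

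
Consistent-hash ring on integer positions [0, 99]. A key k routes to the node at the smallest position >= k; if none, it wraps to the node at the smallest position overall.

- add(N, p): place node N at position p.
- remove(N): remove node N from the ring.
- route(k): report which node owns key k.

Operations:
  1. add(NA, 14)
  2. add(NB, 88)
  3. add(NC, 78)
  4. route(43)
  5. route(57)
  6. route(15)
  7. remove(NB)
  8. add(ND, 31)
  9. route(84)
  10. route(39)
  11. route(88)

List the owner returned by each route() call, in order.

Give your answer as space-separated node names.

Op 1: add NA@14 -> ring=[14:NA]
Op 2: add NB@88 -> ring=[14:NA,88:NB]
Op 3: add NC@78 -> ring=[14:NA,78:NC,88:NB]
Op 4: route key 43: smallest pos >= 43 is 78 -> NC
Op 5: route key 57: smallest pos >= 57 is 78 -> NC
Op 6: route key 15: smallest pos >= 15 is 78 -> NC
Op 7: remove NB -> ring=[14:NA,78:NC]
Op 8: add ND@31 -> ring=[14:NA,31:ND,78:NC]
Op 9: route key 84: none >= 84, wrap to smallest pos 14 -> NA
Op 10: route key 39: smallest pos >= 39 is 78 -> NC
Op 11: route key 88: none >= 88, wrap to smallest pos 14 -> NA

Answer: NC NC NC NA NC NA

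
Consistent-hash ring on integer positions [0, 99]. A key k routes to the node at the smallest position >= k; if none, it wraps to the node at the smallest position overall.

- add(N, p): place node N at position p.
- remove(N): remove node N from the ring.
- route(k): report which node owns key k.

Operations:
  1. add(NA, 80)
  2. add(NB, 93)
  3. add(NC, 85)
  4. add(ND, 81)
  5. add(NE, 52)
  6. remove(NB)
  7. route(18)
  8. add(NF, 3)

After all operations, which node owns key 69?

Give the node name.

Op 1: add NA@80 -> ring=[80:NA]
Op 2: add NB@93 -> ring=[80:NA,93:NB]
Op 3: add NC@85 -> ring=[80:NA,85:NC,93:NB]
Op 4: add ND@81 -> ring=[80:NA,81:ND,85:NC,93:NB]
Op 5: add NE@52 -> ring=[52:NE,80:NA,81:ND,85:NC,93:NB]
Op 6: remove NB -> ring=[52:NE,80:NA,81:ND,85:NC]
Op 7: route key 18: smallest pos >= 18 is 52 -> NE
Op 8: add NF@3 -> ring=[3:NF,52:NE,80:NA,81:ND,85:NC]
Final route key 69: smallest pos >= 69 is 80 -> NA

Answer: NA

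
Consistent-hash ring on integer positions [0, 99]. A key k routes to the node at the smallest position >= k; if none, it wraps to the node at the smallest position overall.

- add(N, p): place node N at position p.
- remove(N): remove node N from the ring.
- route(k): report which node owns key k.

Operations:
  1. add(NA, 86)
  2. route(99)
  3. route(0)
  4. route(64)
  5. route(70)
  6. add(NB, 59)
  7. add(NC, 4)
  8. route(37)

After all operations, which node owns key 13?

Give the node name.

Answer: NB

Derivation:
Op 1: add NA@86 -> ring=[86:NA]
Op 2: route key 99: none >= 99, wrap to smallest pos 86 -> NA
Op 3: route key 0: smallest pos >= 0 is 86 -> NA
Op 4: route key 64: smallest pos >= 64 is 86 -> NA
Op 5: route key 70: smallest pos >= 70 is 86 -> NA
Op 6: add NB@59 -> ring=[59:NB,86:NA]
Op 7: add NC@4 -> ring=[4:NC,59:NB,86:NA]
Op 8: route key 37: smallest pos >= 37 is 59 -> NB
Final route key 13: smallest pos >= 13 is 59 -> NB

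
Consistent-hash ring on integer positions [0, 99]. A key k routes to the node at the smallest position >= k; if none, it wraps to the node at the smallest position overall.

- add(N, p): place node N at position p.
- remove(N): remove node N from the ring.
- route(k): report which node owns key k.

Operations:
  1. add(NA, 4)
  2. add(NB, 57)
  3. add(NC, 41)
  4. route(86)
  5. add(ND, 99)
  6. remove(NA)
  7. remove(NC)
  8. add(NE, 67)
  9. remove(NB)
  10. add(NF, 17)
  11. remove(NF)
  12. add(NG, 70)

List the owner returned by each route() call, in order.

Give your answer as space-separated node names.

Op 1: add NA@4 -> ring=[4:NA]
Op 2: add NB@57 -> ring=[4:NA,57:NB]
Op 3: add NC@41 -> ring=[4:NA,41:NC,57:NB]
Op 4: route key 86: none >= 86, wrap to smallest pos 4 -> NA
Op 5: add ND@99 -> ring=[4:NA,41:NC,57:NB,99:ND]
Op 6: remove NA -> ring=[41:NC,57:NB,99:ND]
Op 7: remove NC -> ring=[57:NB,99:ND]
Op 8: add NE@67 -> ring=[57:NB,67:NE,99:ND]
Op 9: remove NB -> ring=[67:NE,99:ND]
Op 10: add NF@17 -> ring=[17:NF,67:NE,99:ND]
Op 11: remove NF -> ring=[67:NE,99:ND]
Op 12: add NG@70 -> ring=[67:NE,70:NG,99:ND]

Answer: NA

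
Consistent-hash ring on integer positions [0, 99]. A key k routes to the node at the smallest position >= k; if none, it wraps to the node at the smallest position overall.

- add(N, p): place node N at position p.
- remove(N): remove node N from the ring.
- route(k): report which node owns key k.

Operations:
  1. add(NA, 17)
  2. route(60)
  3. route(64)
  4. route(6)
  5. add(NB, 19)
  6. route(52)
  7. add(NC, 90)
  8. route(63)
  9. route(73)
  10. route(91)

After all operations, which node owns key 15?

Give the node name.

Op 1: add NA@17 -> ring=[17:NA]
Op 2: route key 60: none >= 60, wrap to smallest pos 17 -> NA
Op 3: route key 64: none >= 64, wrap to smallest pos 17 -> NA
Op 4: route key 6: smallest pos >= 6 is 17 -> NA
Op 5: add NB@19 -> ring=[17:NA,19:NB]
Op 6: route key 52: none >= 52, wrap to smallest pos 17 -> NA
Op 7: add NC@90 -> ring=[17:NA,19:NB,90:NC]
Op 8: route key 63: smallest pos >= 63 is 90 -> NC
Op 9: route key 73: smallest pos >= 73 is 90 -> NC
Op 10: route key 91: none >= 91, wrap to smallest pos 17 -> NA
Final route key 15: smallest pos >= 15 is 17 -> NA

Answer: NA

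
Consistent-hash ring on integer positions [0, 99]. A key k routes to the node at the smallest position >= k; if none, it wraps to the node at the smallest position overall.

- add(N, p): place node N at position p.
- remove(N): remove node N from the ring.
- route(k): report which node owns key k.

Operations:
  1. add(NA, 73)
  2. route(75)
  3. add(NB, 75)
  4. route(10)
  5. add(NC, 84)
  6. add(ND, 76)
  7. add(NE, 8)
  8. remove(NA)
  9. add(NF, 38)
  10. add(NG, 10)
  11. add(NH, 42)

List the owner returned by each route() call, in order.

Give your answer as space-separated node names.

Answer: NA NA

Derivation:
Op 1: add NA@73 -> ring=[73:NA]
Op 2: route key 75: none >= 75, wrap to smallest pos 73 -> NA
Op 3: add NB@75 -> ring=[73:NA,75:NB]
Op 4: route key 10: smallest pos >= 10 is 73 -> NA
Op 5: add NC@84 -> ring=[73:NA,75:NB,84:NC]
Op 6: add ND@76 -> ring=[73:NA,75:NB,76:ND,84:NC]
Op 7: add NE@8 -> ring=[8:NE,73:NA,75:NB,76:ND,84:NC]
Op 8: remove NA -> ring=[8:NE,75:NB,76:ND,84:NC]
Op 9: add NF@38 -> ring=[8:NE,38:NF,75:NB,76:ND,84:NC]
Op 10: add NG@10 -> ring=[8:NE,10:NG,38:NF,75:NB,76:ND,84:NC]
Op 11: add NH@42 -> ring=[8:NE,10:NG,38:NF,42:NH,75:NB,76:ND,84:NC]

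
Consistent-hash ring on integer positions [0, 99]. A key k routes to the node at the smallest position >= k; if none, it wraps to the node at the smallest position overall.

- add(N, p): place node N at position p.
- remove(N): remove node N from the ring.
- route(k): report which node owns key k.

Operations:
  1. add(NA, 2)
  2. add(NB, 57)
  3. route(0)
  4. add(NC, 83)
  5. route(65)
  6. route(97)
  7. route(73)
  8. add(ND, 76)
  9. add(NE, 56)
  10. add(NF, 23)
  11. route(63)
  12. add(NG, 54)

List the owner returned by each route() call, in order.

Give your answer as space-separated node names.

Answer: NA NC NA NC ND

Derivation:
Op 1: add NA@2 -> ring=[2:NA]
Op 2: add NB@57 -> ring=[2:NA,57:NB]
Op 3: route key 0: smallest pos >= 0 is 2 -> NA
Op 4: add NC@83 -> ring=[2:NA,57:NB,83:NC]
Op 5: route key 65: smallest pos >= 65 is 83 -> NC
Op 6: route key 97: none >= 97, wrap to smallest pos 2 -> NA
Op 7: route key 73: smallest pos >= 73 is 83 -> NC
Op 8: add ND@76 -> ring=[2:NA,57:NB,76:ND,83:NC]
Op 9: add NE@56 -> ring=[2:NA,56:NE,57:NB,76:ND,83:NC]
Op 10: add NF@23 -> ring=[2:NA,23:NF,56:NE,57:NB,76:ND,83:NC]
Op 11: route key 63: smallest pos >= 63 is 76 -> ND
Op 12: add NG@54 -> ring=[2:NA,23:NF,54:NG,56:NE,57:NB,76:ND,83:NC]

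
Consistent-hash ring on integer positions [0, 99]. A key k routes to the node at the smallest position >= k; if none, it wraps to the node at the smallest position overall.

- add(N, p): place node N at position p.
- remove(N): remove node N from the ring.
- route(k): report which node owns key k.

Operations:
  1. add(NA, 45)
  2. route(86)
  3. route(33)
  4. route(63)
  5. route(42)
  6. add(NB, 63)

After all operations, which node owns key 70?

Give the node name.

Answer: NA

Derivation:
Op 1: add NA@45 -> ring=[45:NA]
Op 2: route key 86: none >= 86, wrap to smallest pos 45 -> NA
Op 3: route key 33: smallest pos >= 33 is 45 -> NA
Op 4: route key 63: none >= 63, wrap to smallest pos 45 -> NA
Op 5: route key 42: smallest pos >= 42 is 45 -> NA
Op 6: add NB@63 -> ring=[45:NA,63:NB]
Final route key 70: none >= 70, wrap to smallest pos 45 -> NA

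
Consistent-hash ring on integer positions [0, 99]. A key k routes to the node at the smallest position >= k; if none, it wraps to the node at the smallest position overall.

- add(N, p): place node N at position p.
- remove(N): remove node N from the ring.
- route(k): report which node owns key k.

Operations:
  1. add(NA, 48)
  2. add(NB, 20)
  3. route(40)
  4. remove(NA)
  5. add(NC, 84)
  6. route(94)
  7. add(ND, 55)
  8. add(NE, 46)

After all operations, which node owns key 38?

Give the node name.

Answer: NE

Derivation:
Op 1: add NA@48 -> ring=[48:NA]
Op 2: add NB@20 -> ring=[20:NB,48:NA]
Op 3: route key 40: smallest pos >= 40 is 48 -> NA
Op 4: remove NA -> ring=[20:NB]
Op 5: add NC@84 -> ring=[20:NB,84:NC]
Op 6: route key 94: none >= 94, wrap to smallest pos 20 -> NB
Op 7: add ND@55 -> ring=[20:NB,55:ND,84:NC]
Op 8: add NE@46 -> ring=[20:NB,46:NE,55:ND,84:NC]
Final route key 38: smallest pos >= 38 is 46 -> NE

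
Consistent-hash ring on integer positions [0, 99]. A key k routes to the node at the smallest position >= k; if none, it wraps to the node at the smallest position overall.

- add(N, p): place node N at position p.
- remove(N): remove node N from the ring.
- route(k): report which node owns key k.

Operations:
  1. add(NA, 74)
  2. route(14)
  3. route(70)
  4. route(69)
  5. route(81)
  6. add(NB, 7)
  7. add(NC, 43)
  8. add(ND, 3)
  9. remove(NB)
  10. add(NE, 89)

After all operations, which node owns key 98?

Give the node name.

Answer: ND

Derivation:
Op 1: add NA@74 -> ring=[74:NA]
Op 2: route key 14: smallest pos >= 14 is 74 -> NA
Op 3: route key 70: smallest pos >= 70 is 74 -> NA
Op 4: route key 69: smallest pos >= 69 is 74 -> NA
Op 5: route key 81: none >= 81, wrap to smallest pos 74 -> NA
Op 6: add NB@7 -> ring=[7:NB,74:NA]
Op 7: add NC@43 -> ring=[7:NB,43:NC,74:NA]
Op 8: add ND@3 -> ring=[3:ND,7:NB,43:NC,74:NA]
Op 9: remove NB -> ring=[3:ND,43:NC,74:NA]
Op 10: add NE@89 -> ring=[3:ND,43:NC,74:NA,89:NE]
Final route key 98: none >= 98, wrap to smallest pos 3 -> ND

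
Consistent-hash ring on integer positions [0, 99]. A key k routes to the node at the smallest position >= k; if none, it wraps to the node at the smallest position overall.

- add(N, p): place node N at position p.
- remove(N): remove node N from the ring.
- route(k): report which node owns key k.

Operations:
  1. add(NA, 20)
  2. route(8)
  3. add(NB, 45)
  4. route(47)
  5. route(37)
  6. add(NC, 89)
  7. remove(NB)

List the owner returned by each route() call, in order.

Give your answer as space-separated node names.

Op 1: add NA@20 -> ring=[20:NA]
Op 2: route key 8: smallest pos >= 8 is 20 -> NA
Op 3: add NB@45 -> ring=[20:NA,45:NB]
Op 4: route key 47: none >= 47, wrap to smallest pos 20 -> NA
Op 5: route key 37: smallest pos >= 37 is 45 -> NB
Op 6: add NC@89 -> ring=[20:NA,45:NB,89:NC]
Op 7: remove NB -> ring=[20:NA,89:NC]

Answer: NA NA NB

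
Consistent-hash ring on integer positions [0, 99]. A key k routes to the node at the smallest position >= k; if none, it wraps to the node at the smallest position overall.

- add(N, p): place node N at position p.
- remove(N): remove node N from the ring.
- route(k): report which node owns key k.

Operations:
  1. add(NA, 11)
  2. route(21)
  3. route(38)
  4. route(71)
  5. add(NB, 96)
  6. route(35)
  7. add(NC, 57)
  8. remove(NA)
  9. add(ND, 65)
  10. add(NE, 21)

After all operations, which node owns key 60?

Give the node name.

Op 1: add NA@11 -> ring=[11:NA]
Op 2: route key 21: none >= 21, wrap to smallest pos 11 -> NA
Op 3: route key 38: none >= 38, wrap to smallest pos 11 -> NA
Op 4: route key 71: none >= 71, wrap to smallest pos 11 -> NA
Op 5: add NB@96 -> ring=[11:NA,96:NB]
Op 6: route key 35: smallest pos >= 35 is 96 -> NB
Op 7: add NC@57 -> ring=[11:NA,57:NC,96:NB]
Op 8: remove NA -> ring=[57:NC,96:NB]
Op 9: add ND@65 -> ring=[57:NC,65:ND,96:NB]
Op 10: add NE@21 -> ring=[21:NE,57:NC,65:ND,96:NB]
Final route key 60: smallest pos >= 60 is 65 -> ND

Answer: ND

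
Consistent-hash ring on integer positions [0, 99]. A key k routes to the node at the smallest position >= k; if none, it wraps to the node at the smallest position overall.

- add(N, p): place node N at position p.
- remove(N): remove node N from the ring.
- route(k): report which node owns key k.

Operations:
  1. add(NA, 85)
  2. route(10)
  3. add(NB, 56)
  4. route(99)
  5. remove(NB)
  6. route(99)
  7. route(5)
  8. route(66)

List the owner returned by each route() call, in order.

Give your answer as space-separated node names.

Answer: NA NB NA NA NA

Derivation:
Op 1: add NA@85 -> ring=[85:NA]
Op 2: route key 10: smallest pos >= 10 is 85 -> NA
Op 3: add NB@56 -> ring=[56:NB,85:NA]
Op 4: route key 99: none >= 99, wrap to smallest pos 56 -> NB
Op 5: remove NB -> ring=[85:NA]
Op 6: route key 99: none >= 99, wrap to smallest pos 85 -> NA
Op 7: route key 5: smallest pos >= 5 is 85 -> NA
Op 8: route key 66: smallest pos >= 66 is 85 -> NA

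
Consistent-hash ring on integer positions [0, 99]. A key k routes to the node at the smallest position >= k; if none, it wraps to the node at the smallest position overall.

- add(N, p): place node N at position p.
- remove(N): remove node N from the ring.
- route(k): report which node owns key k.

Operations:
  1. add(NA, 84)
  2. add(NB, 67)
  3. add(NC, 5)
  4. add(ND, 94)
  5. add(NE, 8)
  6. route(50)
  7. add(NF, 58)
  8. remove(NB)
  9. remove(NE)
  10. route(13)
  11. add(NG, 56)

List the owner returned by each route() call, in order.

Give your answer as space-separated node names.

Answer: NB NF

Derivation:
Op 1: add NA@84 -> ring=[84:NA]
Op 2: add NB@67 -> ring=[67:NB,84:NA]
Op 3: add NC@5 -> ring=[5:NC,67:NB,84:NA]
Op 4: add ND@94 -> ring=[5:NC,67:NB,84:NA,94:ND]
Op 5: add NE@8 -> ring=[5:NC,8:NE,67:NB,84:NA,94:ND]
Op 6: route key 50: smallest pos >= 50 is 67 -> NB
Op 7: add NF@58 -> ring=[5:NC,8:NE,58:NF,67:NB,84:NA,94:ND]
Op 8: remove NB -> ring=[5:NC,8:NE,58:NF,84:NA,94:ND]
Op 9: remove NE -> ring=[5:NC,58:NF,84:NA,94:ND]
Op 10: route key 13: smallest pos >= 13 is 58 -> NF
Op 11: add NG@56 -> ring=[5:NC,56:NG,58:NF,84:NA,94:ND]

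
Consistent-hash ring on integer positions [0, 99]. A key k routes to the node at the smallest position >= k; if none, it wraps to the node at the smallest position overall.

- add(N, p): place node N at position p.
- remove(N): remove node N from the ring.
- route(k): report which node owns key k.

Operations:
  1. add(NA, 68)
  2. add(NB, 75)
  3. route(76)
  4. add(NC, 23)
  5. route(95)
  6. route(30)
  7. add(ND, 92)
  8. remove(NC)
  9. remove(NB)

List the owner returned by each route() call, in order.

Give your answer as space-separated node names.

Op 1: add NA@68 -> ring=[68:NA]
Op 2: add NB@75 -> ring=[68:NA,75:NB]
Op 3: route key 76: none >= 76, wrap to smallest pos 68 -> NA
Op 4: add NC@23 -> ring=[23:NC,68:NA,75:NB]
Op 5: route key 95: none >= 95, wrap to smallest pos 23 -> NC
Op 6: route key 30: smallest pos >= 30 is 68 -> NA
Op 7: add ND@92 -> ring=[23:NC,68:NA,75:NB,92:ND]
Op 8: remove NC -> ring=[68:NA,75:NB,92:ND]
Op 9: remove NB -> ring=[68:NA,92:ND]

Answer: NA NC NA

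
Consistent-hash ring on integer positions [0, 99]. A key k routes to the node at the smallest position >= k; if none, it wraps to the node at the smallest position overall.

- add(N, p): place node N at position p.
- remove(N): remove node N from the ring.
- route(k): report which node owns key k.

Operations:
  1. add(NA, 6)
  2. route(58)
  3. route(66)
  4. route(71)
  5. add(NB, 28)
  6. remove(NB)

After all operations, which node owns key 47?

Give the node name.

Answer: NA

Derivation:
Op 1: add NA@6 -> ring=[6:NA]
Op 2: route key 58: none >= 58, wrap to smallest pos 6 -> NA
Op 3: route key 66: none >= 66, wrap to smallest pos 6 -> NA
Op 4: route key 71: none >= 71, wrap to smallest pos 6 -> NA
Op 5: add NB@28 -> ring=[6:NA,28:NB]
Op 6: remove NB -> ring=[6:NA]
Final route key 47: none >= 47, wrap to smallest pos 6 -> NA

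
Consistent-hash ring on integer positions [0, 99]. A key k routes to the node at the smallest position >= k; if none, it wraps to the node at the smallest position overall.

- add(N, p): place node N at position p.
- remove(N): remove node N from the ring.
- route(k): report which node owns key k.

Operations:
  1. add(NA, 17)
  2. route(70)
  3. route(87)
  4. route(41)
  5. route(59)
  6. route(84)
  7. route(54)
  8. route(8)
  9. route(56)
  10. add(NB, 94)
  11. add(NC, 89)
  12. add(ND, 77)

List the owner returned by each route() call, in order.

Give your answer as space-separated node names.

Op 1: add NA@17 -> ring=[17:NA]
Op 2: route key 70: none >= 70, wrap to smallest pos 17 -> NA
Op 3: route key 87: none >= 87, wrap to smallest pos 17 -> NA
Op 4: route key 41: none >= 41, wrap to smallest pos 17 -> NA
Op 5: route key 59: none >= 59, wrap to smallest pos 17 -> NA
Op 6: route key 84: none >= 84, wrap to smallest pos 17 -> NA
Op 7: route key 54: none >= 54, wrap to smallest pos 17 -> NA
Op 8: route key 8: smallest pos >= 8 is 17 -> NA
Op 9: route key 56: none >= 56, wrap to smallest pos 17 -> NA
Op 10: add NB@94 -> ring=[17:NA,94:NB]
Op 11: add NC@89 -> ring=[17:NA,89:NC,94:NB]
Op 12: add ND@77 -> ring=[17:NA,77:ND,89:NC,94:NB]

Answer: NA NA NA NA NA NA NA NA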